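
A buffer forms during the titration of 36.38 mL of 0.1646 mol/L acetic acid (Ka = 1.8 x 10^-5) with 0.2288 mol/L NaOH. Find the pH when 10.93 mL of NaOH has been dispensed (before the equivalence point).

4.60

Initial n(CH3COOH) = 0.1646 x 0.03638 = 0.005988 mol.
n(NaOH) added = 0.2288 x 0.01093 = 0.002501 mol, converting that many moles of CH3COOH to CH3COO-.
Remaining n(CH3COOH) = 0.003487 mol; n(CH3COO-) = 0.002501 mol.
By Henderson-Hasselbalch, pH = pKa + log([A^-]/[HA]) = 4.74 + log(0.002501/0.003487) = 4.74 + (-0.14) = 4.60.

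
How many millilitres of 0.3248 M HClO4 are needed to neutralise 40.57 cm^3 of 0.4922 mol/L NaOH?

61.5 mL

n(NaOH) = 0.4922 mol/L x 0.04057 L = 0.01997 mol.
At equivalence n(HClO4) = n(NaOH) = 0.01997 mol.
V(HClO4) = 0.01997 / 0.3248 = 0.06148 L = 61.5 mL.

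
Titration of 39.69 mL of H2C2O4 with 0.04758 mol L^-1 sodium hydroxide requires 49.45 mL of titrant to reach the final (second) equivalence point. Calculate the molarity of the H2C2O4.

0.0296 M

n(NaOH) = 0.04758 x 0.04945 = 0.002353 mol.
At the final (second) equivalence point, 2 mol OH^- react per mol H2C2O4, so n(H2C2O4) = 0.002353 / 2 = 0.001176 mol.
[H2C2O4] = 0.001176 / 0.03969 L = 0.0296 M.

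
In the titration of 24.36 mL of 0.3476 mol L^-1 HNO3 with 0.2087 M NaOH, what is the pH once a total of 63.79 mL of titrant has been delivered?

n(acid) = 0.3476 x 0.02436 = 0.008468 mol; n(NaOH) added = 0.2087 x 0.06379 = 0.01331 mol.
Base is in excess by 0.01331 - 0.008468 = 0.004845 mol in a total volume of 0.08815 L.
[OH^-] = 0.004845/0.08815 = 0.05497 M, so pOH = 1.26 and pH = 14.00 - 1.26 = 12.74.

12.74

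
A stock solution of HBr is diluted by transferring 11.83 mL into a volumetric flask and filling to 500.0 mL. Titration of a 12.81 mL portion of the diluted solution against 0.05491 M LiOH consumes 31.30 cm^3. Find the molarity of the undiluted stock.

n(LiOH) = 0.05491 x 0.03130 = 0.001719 mol.
n(HBr) in the aliquot = 0.001719 mol.
[diluted HBr] = 0.001719 / 0.01281 = 0.1342 M.
Dilution factor = 500.0/11.83 = 42.27, so [stock] = 0.1342 x 42.27 = 5.67 M.

5.67 M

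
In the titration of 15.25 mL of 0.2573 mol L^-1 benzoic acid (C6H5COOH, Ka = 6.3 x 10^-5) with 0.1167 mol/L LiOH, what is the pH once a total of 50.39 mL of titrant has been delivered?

12.47

n(acid) = 0.2573 x 0.01525 = 0.003924 mol; n(LiOH) added = 0.1167 x 0.05039 = 0.005881 mol.
Base is in excess by 0.005881 - 0.003924 = 0.001957 mol in a total volume of 0.06564 L.
[OH^-] = 0.001957/0.06564 = 0.02981 M, so pOH = 1.53 and pH = 14.00 - 1.53 = 12.47.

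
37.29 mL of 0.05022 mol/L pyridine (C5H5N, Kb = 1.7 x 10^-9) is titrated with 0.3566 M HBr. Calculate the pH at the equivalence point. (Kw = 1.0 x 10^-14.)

n(C5H5N) = 0.05022 x 0.03729 = 0.001873 mol; V(HBr) at equivalence = 0.001873/0.3566 = 0.005252 L.
At equivalence the base is fully converted to C5H5NH+; total volume = 0.04254 L, so [C5H5NH+] = 0.001873/0.04254 = 0.04402 M.
Ka(C5H5NH+) = Kw/Kb = 1.0e-14 / 1.7 x 10^-9 = 5.88e-6.
[H^+] = sqrt(Ka x [C5H5NH+]) = sqrt(5.88e-6 x 0.04402) = 0.000509 M.
pH = -log(0.000509) = 3.29.

3.29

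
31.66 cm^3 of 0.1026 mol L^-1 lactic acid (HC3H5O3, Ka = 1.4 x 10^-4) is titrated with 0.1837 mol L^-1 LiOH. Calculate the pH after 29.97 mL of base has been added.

n(acid) = 0.1026 x 0.03166 = 0.003248 mol; n(LiOH) added = 0.1837 x 0.02997 = 0.005505 mol.
Base is in excess by 0.005505 - 0.003248 = 0.002257 mol in a total volume of 0.06163 L.
[OH^-] = 0.002257/0.06163 = 0.03662 M, so pOH = 1.44 and pH = 14.00 - 1.44 = 12.56.

12.56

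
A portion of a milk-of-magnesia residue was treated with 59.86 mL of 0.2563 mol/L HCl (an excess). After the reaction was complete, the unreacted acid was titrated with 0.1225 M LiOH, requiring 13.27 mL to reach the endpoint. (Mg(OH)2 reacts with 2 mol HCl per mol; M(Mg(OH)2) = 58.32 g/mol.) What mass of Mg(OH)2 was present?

0.400 g

Total n(HCl) added = 0.2563 x 0.05986 = 0.01534 mol.
n(LiOH) used = 0.1225 x 0.01327 = 0.001626 mol, which equals the excess n(HCl).
So n(HCl) consumed by the sample = 0.01534 - 0.001626 = 0.01372 mol.
n(Mg(OH)2) = 0.01372 / 2 = 0.006858 mol.
mass = 0.006858 mol x 58.32 g/mol = 0.400 g.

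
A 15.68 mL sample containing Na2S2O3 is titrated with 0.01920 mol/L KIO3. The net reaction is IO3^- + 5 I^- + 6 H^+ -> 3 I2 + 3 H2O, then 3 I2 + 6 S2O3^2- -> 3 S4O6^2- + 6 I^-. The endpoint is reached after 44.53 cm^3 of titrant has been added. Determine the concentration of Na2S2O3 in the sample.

n(KIO3) = 0.01920 x 0.04453 = 0.0008550 mol.
From the balanced equation, 1 mol KIO3 reacts with 6 mol Na2S2O3, so n(Na2S2O3) = 0.0008550 x 6/1 = 0.005130 mol.
[Na2S2O3] = 0.005130 / 0.01568 L = 0.327 M.

0.327 M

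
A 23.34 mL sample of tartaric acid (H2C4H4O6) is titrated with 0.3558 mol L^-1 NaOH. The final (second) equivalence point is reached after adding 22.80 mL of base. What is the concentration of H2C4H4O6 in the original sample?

n(NaOH) = 0.3558 x 0.02280 = 0.008112 mol.
At the final (second) equivalence point, 2 mol OH^- react per mol H2C4H4O6, so n(H2C4H4O6) = 0.008112 / 2 = 0.004056 mol.
[H2C4H4O6] = 0.004056 / 0.02334 L = 0.174 M.

0.174 M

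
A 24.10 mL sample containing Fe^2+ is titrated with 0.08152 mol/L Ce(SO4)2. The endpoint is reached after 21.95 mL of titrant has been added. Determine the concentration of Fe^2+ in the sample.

n(Ce(SO4)2) = 0.08152 x 0.02195 = 0.001789 mol.
From the balanced equation, 1 mol Ce(SO4)2 reacts with 1 mol Fe^2+, so n(Fe^2+) = 0.001789 x 1/1 = 0.001789 mol.
[Fe^2+] = 0.001789 / 0.02410 L = 0.0742 M.

0.0742 M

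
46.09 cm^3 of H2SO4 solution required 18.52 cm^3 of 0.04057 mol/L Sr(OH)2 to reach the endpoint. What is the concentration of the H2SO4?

0.0163 M

n(Sr(OH)2) delivered = 0.04057 x 0.01852 = 0.0007514 mol.
For a 1:1 reaction, n(H2SO4) = 0.0007514 mol.
[H2SO4] = 0.0007514 mol / 0.04609 L = 0.0163 M.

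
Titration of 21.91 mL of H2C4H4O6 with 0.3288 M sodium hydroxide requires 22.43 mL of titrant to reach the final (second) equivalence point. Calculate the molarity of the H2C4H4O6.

0.168 M

n(NaOH) = 0.3288 x 0.02243 = 0.007375 mol.
At the final (second) equivalence point, 2 mol OH^- react per mol H2C4H4O6, so n(H2C4H4O6) = 0.007375 / 2 = 0.003687 mol.
[H2C4H4O6] = 0.003687 / 0.02191 L = 0.168 M.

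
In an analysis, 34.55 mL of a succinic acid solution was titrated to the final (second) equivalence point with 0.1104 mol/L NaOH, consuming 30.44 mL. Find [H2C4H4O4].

0.0486 M

n(NaOH) = 0.1104 x 0.03044 = 0.003361 mol.
At the final (second) equivalence point, 2 mol OH^- react per mol H2C4H4O4, so n(H2C4H4O4) = 0.003361 / 2 = 0.001680 mol.
[H2C4H4O4] = 0.001680 / 0.03455 L = 0.0486 M.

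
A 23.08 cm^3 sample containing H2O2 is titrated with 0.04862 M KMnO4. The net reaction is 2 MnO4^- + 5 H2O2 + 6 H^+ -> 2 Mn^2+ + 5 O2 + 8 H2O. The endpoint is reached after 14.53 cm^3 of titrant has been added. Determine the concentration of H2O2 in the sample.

0.0765 M

n(KMnO4) = 0.04862 x 0.01453 = 0.0007064 mol.
From the balanced equation, 2 mol KMnO4 reacts with 5 mol H2O2, so n(H2O2) = 0.0007064 x 5/2 = 0.001766 mol.
[H2O2] = 0.001766 / 0.02308 L = 0.0765 M.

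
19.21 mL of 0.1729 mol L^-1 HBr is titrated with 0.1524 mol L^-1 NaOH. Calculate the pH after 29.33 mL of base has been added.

n(acid) = 0.1729 x 0.01921 = 0.003321 mol; n(NaOH) added = 0.1524 x 0.02933 = 0.004470 mol.
Base is in excess by 0.004470 - 0.003321 = 0.001148 mol in a total volume of 0.04854 L.
[OH^-] = 0.001148/0.04854 = 0.02366 M, so pOH = 1.63 and pH = 14.00 - 1.63 = 12.37.

12.37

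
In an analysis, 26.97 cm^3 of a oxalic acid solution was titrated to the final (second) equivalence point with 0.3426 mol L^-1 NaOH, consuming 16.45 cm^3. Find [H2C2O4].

0.104 M

n(NaOH) = 0.3426 x 0.01645 = 0.005636 mol.
At the final (second) equivalence point, 2 mol OH^- react per mol H2C2O4, so n(H2C2O4) = 0.005636 / 2 = 0.002818 mol.
[H2C2O4] = 0.002818 / 0.02697 L = 0.104 M.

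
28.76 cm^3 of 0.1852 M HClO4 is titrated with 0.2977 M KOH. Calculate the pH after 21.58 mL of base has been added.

n(acid) = 0.1852 x 0.02876 = 0.005326 mol; n(KOH) added = 0.2977 x 0.02158 = 0.006424 mol.
Base is in excess by 0.006424 - 0.005326 = 0.001098 mol in a total volume of 0.05034 L.
[OH^-] = 0.001098/0.05034 = 0.02181 M, so pOH = 1.66 and pH = 14.00 - 1.66 = 12.34.

12.34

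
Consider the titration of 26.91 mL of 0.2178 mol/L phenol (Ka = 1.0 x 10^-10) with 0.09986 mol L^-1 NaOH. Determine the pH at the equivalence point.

11.42

n(C6H5OH) = 0.2178 x 0.02691 = 0.005861 mol; V(NaOH) at equivalence = 0.005861/0.09986 = 0.05869 L.
At equivalence all the acid is converted to C6H5O-; total volume = 0.02691 + 0.05869 = 0.08560 L, so [C6H5O-] = 0.005861/0.08560 = 0.06847 M.
Kb = Kw/Ka = 1.0e-14 / 1.0 x 10^-10 = 0.000100.
[OH^-] = sqrt(Kb x [C6H5O-]) = sqrt(0.000100 x 0.06847) = 0.00262 M.
pOH = 2.58, so pH = 14.00 - 2.58 = 11.42.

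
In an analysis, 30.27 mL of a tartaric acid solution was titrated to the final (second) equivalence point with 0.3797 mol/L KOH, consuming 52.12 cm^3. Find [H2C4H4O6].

n(KOH) = 0.3797 x 0.05212 = 0.01979 mol.
At the final (second) equivalence point, 2 mol OH^- react per mol H2C4H4O6, so n(H2C4H4O6) = 0.01979 / 2 = 0.009895 mol.
[H2C4H4O6] = 0.009895 / 0.03027 L = 0.327 M.

0.327 M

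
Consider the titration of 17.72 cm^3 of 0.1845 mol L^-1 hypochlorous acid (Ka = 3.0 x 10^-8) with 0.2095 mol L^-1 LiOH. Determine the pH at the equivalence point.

10.26

n(HClO) = 0.1845 x 0.01772 = 0.003269 mol; V(LiOH) at equivalence = 0.003269/0.2095 = 0.01561 L.
At equivalence all the acid is converted to ClO-; total volume = 0.01772 + 0.01561 = 0.03333 L, so [ClO-] = 0.003269/0.03333 = 0.09810 M.
Kb = Kw/Ka = 1.0e-14 / 3.0 x 10^-8 = 3.33e-7.
[OH^-] = sqrt(Kb x [ClO-]) = sqrt(3.33e-7 x 0.09810) = 0.000181 M.
pOH = 3.74, so pH = 14.00 - 3.74 = 10.26.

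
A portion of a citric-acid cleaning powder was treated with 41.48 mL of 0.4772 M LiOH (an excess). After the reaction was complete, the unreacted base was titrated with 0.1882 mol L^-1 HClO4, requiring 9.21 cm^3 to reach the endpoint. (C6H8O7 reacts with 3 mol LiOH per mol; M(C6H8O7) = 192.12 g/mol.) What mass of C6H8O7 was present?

1.16 g

Total n(LiOH) added = 0.4772 x 0.04148 = 0.01979 mol.
n(HClO4) used = 0.1882 x 0.009210 = 0.001733 mol, which equals the excess n(LiOH).
So n(LiOH) consumed by the sample = 0.01979 - 0.001733 = 0.01806 mol.
n(C6H8O7) = 0.01806 / 3 = 0.006020 mol.
mass = 0.006020 mol x 192.12 g/mol = 1.16 g.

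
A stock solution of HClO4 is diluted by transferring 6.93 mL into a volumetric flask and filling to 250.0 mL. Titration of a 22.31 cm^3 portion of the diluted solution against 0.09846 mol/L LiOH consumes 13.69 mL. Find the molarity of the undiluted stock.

n(LiOH) = 0.09846 x 0.01369 = 0.001348 mol.
n(HClO4) in the aliquot = 0.001348 mol.
[diluted HClO4] = 0.001348 / 0.02231 = 0.06042 M.
Dilution factor = 250.0/6.930 = 36.08, so [stock] = 0.06042 x 36.08 = 2.18 M.

2.18 M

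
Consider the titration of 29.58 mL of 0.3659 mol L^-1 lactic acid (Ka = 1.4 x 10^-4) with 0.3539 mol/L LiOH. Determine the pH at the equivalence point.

8.55

n(HC3H5O3) = 0.3659 x 0.02958 = 0.01082 mol; V(LiOH) at equivalence = 0.01082/0.3539 = 0.03058 L.
At equivalence all the acid is converted to C3H5O3-; total volume = 0.02958 + 0.03058 = 0.06016 L, so [C3H5O3-] = 0.01082/0.06016 = 0.1799 M.
Kb = Kw/Ka = 1.0e-14 / 1.4 x 10^-4 = 7.14e-11.
[OH^-] = sqrt(Kb x [C3H5O3-]) = sqrt(7.14e-11 x 0.1799) = 3.58e-6 M.
pOH = 5.45, so pH = 14.00 - 5.45 = 8.55.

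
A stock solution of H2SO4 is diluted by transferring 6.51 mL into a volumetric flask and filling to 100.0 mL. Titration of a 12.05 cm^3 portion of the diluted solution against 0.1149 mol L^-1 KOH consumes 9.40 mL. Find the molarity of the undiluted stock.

0.688 M

n(KOH) = 0.1149 x 0.009400 = 0.001080 mol.
n(H2SO4) in the aliquot = 0.001080 x 1/2 = 0.0005400 mol.
[diluted H2SO4] = 0.0005400 / 0.01205 = 0.04482 M.
Dilution factor = 100.0/6.510 = 15.36, so [stock] = 0.04482 x 15.36 = 0.688 M.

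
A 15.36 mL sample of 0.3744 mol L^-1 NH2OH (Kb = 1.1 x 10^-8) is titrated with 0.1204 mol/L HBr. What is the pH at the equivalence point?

n(NH2OH) = 0.3744 x 0.01536 = 0.005751 mol; V(HBr) at equivalence = 0.005751/0.1204 = 0.04776 L.
At equivalence the base is fully converted to NH3OH+; total volume = 0.06312 L, so [NH3OH+] = 0.005751/0.06312 = 0.09110 M.
Ka(NH3OH+) = Kw/Kb = 1.0e-14 / 1.1 x 10^-8 = 9.09e-7.
[H^+] = sqrt(Ka x [NH3OH+]) = sqrt(9.09e-7 x 0.09110) = 0.000288 M.
pH = -log(0.000288) = 3.54.

3.54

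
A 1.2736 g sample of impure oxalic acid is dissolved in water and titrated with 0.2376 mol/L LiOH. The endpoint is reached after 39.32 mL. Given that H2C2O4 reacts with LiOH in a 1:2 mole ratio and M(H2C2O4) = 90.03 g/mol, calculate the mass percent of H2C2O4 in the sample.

n(LiOH) = 0.2376 x 0.03932 = 0.009342 mol.
n(H2C2O4) = 0.009342 / 2 = 0.004671 mol.
mass of H2C2O4 = 0.004671 x 90.03 = 0.4205 g.
% purity = 0.4205 / 1.2736 x 100 = 33.0%.

33.0%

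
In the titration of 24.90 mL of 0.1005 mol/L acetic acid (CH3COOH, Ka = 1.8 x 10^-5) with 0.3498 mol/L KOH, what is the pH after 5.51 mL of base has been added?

5.27

Initial n(CH3COOH) = 0.1005 x 0.02490 = 0.002502 mol.
n(KOH) added = 0.3498 x 0.005510 = 0.001927 mol, converting that many moles of CH3COOH to CH3COO-.
Remaining n(CH3COOH) = 0.0005751 mol; n(CH3COO-) = 0.001927 mol.
By Henderson-Hasselbalch, pH = pKa + log([A^-]/[HA]) = 4.74 + log(0.001927/0.0005751) = 4.74 + (+0.53) = 5.27.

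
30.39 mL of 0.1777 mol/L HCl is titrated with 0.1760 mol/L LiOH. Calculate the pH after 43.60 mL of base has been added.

12.49

n(acid) = 0.1777 x 0.03039 = 0.005400 mol; n(LiOH) added = 0.1760 x 0.04360 = 0.007674 mol.
Base is in excess by 0.007674 - 0.005400 = 0.002273 mol in a total volume of 0.07399 L.
[OH^-] = 0.002273/0.07399 = 0.03072 M, so pOH = 1.51 and pH = 14.00 - 1.51 = 12.49.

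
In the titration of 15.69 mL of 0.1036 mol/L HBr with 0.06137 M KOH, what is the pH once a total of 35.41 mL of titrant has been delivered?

12.03

n(acid) = 0.1036 x 0.01569 = 0.001625 mol; n(KOH) added = 0.06137 x 0.03541 = 0.002173 mol.
Base is in excess by 0.002173 - 0.001625 = 0.0005476 mol in a total volume of 0.05110 L.
[OH^-] = 0.0005476/0.05110 = 0.01072 M, so pOH = 1.97 and pH = 14.00 - 1.97 = 12.03.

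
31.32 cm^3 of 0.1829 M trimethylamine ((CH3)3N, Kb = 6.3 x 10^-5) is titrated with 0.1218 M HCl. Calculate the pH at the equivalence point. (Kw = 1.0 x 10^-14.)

n((CH3)3N) = 0.1829 x 0.03132 = 0.005728 mol; V(HCl) at equivalence = 0.005728/0.1218 = 0.04703 L.
At equivalence the base is fully converted to (CH3)3NH+; total volume = 0.07835 L, so [(CH3)3NH+] = 0.005728/0.07835 = 0.07311 M.
Ka((CH3)3NH+) = Kw/Kb = 1.0e-14 / 6.3 x 10^-5 = 1.59e-10.
[H^+] = sqrt(Ka x [(CH3)3NH+]) = sqrt(1.59e-10 x 0.07311) = 3.41e-6 M.
pH = -log(3.41e-6) = 5.47.

5.47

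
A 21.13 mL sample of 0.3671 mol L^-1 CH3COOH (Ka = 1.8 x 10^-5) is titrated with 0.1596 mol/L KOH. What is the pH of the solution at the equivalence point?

n(CH3COOH) = 0.3671 x 0.02113 = 0.007757 mol; V(KOH) at equivalence = 0.007757/0.1596 = 0.04860 L.
At equivalence all the acid is converted to CH3COO-; total volume = 0.02113 + 0.04860 = 0.06973 L, so [CH3COO-] = 0.007757/0.06973 = 0.1112 M.
Kb = Kw/Ka = 1.0e-14 / 1.8 x 10^-5 = 5.56e-10.
[OH^-] = sqrt(Kb x [CH3COO-]) = sqrt(5.56e-10 x 0.1112) = 7.86e-6 M.
pOH = 5.10, so pH = 14.00 - 5.10 = 8.90.

8.90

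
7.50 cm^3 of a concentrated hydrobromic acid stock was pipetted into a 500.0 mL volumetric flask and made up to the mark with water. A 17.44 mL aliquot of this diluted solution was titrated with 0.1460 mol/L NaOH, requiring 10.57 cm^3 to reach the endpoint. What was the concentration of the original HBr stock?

n(NaOH) = 0.1460 x 0.01057 = 0.001543 mol.
n(HBr) in the aliquot = 0.001543 mol.
[diluted HBr] = 0.001543 / 0.01744 = 0.08849 M.
Dilution factor = 500.0/7.500 = 66.67, so [stock] = 0.08849 x 66.67 = 5.90 M.

5.90 M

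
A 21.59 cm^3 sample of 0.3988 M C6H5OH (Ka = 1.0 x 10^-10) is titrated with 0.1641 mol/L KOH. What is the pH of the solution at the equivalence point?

11.53

n(C6H5OH) = 0.3988 x 0.02159 = 0.008610 mol; V(KOH) at equivalence = 0.008610/0.1641 = 0.05247 L.
At equivalence all the acid is converted to C6H5O-; total volume = 0.02159 + 0.05247 = 0.07406 L, so [C6H5O-] = 0.008610/0.07406 = 0.1163 M.
Kb = Kw/Ka = 1.0e-14 / 1.0 x 10^-10 = 0.000100.
[OH^-] = sqrt(Kb x [C6H5O-]) = sqrt(0.000100 x 0.1163) = 0.00341 M.
pOH = 2.47, so pH = 14.00 - 2.47 = 11.53.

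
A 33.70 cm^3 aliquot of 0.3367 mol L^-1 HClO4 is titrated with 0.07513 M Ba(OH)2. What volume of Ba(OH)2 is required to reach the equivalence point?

n(HClO4) = 0.3367 mol/L x 0.03370 L = 0.01135 mol.
The neutralisation is 2 HClO4 : 1 Ba(OH)2, so n(Ba(OH)2) = 0.01135 x 1/2 = 0.005673 mol.
V(Ba(OH)2) = 0.005673 / 0.07513 = 0.07551 L = 75.5 mL.

75.5 mL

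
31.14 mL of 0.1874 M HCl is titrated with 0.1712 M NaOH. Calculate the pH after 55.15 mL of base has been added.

12.62

n(acid) = 0.1874 x 0.03114 = 0.005836 mol; n(NaOH) added = 0.1712 x 0.05515 = 0.009442 mol.
Base is in excess by 0.009442 - 0.005836 = 0.003606 mol in a total volume of 0.08629 L.
[OH^-] = 0.003606/0.08629 = 0.04179 M, so pOH = 1.38 and pH = 14.00 - 1.38 = 12.62.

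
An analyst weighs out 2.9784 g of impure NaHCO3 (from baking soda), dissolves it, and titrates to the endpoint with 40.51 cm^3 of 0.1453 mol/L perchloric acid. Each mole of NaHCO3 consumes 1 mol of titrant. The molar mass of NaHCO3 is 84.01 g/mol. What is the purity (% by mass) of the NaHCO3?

16.6%

n(HClO4) = 0.1453 x 0.04051 = 0.005886 mol.
n(NaHCO3) = 0.005886 / 1 = 0.005886 mol.
mass of NaHCO3 = 0.005886 x 84.01 = 0.4945 g.
% purity = 0.4945 / 2.9784 x 100 = 16.6%.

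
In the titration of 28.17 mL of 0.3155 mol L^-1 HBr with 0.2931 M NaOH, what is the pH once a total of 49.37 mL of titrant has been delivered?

12.86

n(acid) = 0.3155 x 0.02817 = 0.008888 mol; n(NaOH) added = 0.2931 x 0.04937 = 0.01447 mol.
Base is in excess by 0.01447 - 0.008888 = 0.005583 mol in a total volume of 0.07754 L.
[OH^-] = 0.005583/0.07754 = 0.07200 M, so pOH = 1.14 and pH = 14.00 - 1.14 = 12.86.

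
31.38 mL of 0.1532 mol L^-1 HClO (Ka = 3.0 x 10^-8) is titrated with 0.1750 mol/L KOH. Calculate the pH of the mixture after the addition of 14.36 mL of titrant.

7.56

Initial n(HClO) = 0.1532 x 0.03138 = 0.004807 mol.
n(KOH) added = 0.1750 x 0.01436 = 0.002513 mol, converting that many moles of HClO to ClO-.
Remaining n(HClO) = 0.002294 mol; n(ClO-) = 0.002513 mol.
By Henderson-Hasselbalch, pH = pKa + log([A^-]/[HA]) = 7.52 + log(0.002513/0.002294) = 7.52 + (+0.04) = 7.56.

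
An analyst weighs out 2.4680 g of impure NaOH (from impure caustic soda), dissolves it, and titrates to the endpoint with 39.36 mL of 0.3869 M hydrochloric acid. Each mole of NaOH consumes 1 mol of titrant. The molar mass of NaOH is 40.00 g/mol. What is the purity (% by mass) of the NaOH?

24.7%

n(HCl) = 0.3869 x 0.03936 = 0.01523 mol.
n(NaOH) = 0.01523 / 1 = 0.01523 mol.
mass of NaOH = 0.01523 x 40.00 = 0.6091 g.
% purity = 0.6091 / 2.4680 x 100 = 24.7%.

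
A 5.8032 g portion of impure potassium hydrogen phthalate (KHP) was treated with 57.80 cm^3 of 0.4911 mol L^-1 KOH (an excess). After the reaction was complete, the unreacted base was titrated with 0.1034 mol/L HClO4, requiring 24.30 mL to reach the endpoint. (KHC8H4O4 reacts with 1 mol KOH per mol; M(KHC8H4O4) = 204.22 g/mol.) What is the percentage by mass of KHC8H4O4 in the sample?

91.0%

Total n(KOH) added = 0.4911 x 0.05780 = 0.02839 mol.
n(HClO4) used = 0.1034 x 0.02430 = 0.002513 mol, which equals the excess n(KOH).
So n(KOH) consumed by the sample = 0.02839 - 0.002513 = 0.02587 mol.
n(KHC8H4O4) = 0.02587 / 1 = 0.02587 mol.
mass KHC8H4O4 = 0.02587 x 204.22 = 5.284 g, so %KHC8H4O4 = 5.284/5.8032 x 100 = 91.0%.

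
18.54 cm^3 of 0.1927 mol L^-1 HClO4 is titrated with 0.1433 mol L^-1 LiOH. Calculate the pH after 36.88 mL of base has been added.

n(acid) = 0.1927 x 0.01854 = 0.003573 mol; n(LiOH) added = 0.1433 x 0.03688 = 0.005285 mol.
Base is in excess by 0.005285 - 0.003573 = 0.001712 mol in a total volume of 0.05542 L.
[OH^-] = 0.001712/0.05542 = 0.03090 M, so pOH = 1.51 and pH = 14.00 - 1.51 = 12.49.

12.49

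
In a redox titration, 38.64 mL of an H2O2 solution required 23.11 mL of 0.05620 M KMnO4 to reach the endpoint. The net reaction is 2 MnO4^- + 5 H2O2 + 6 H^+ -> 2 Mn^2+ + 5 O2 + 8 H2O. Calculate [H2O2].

n(KMnO4) = 0.05620 x 0.02311 = 0.001299 mol.
From the balanced equation, 2 mol KMnO4 reacts with 5 mol H2O2, so n(H2O2) = 0.001299 x 5/2 = 0.003247 mol.
[H2O2] = 0.003247 / 0.03864 L = 0.0840 M.

0.0840 M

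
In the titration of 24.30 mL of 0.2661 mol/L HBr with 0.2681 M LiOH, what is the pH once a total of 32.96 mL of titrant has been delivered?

n(acid) = 0.2661 x 0.02430 = 0.006466 mol; n(LiOH) added = 0.2681 x 0.03296 = 0.008837 mol.
Base is in excess by 0.008837 - 0.006466 = 0.002370 mol in a total volume of 0.05726 L.
[OH^-] = 0.002370/0.05726 = 0.04140 M, so pOH = 1.38 and pH = 14.00 - 1.38 = 12.62.

12.62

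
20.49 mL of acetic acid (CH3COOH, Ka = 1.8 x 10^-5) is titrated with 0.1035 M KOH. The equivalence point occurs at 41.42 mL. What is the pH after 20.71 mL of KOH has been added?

20.71 mL is exactly half the equivalence volume (41.42/2), i.e. the half-equivalence point.
There, n(HA) = n(A^-), so pH = pKa = -log(1.8 x 10^-5) = 4.74.

4.74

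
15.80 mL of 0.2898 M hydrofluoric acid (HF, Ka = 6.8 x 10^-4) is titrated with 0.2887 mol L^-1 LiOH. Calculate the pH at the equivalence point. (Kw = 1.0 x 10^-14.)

n(HF) = 0.2898 x 0.01580 = 0.004579 mol; V(LiOH) at equivalence = 0.004579/0.2887 = 0.01586 L.
At equivalence all the acid is converted to F-; total volume = 0.01580 + 0.01586 = 0.03166 L, so [F-] = 0.004579/0.03166 = 0.1446 M.
Kb = Kw/Ka = 1.0e-14 / 6.8 x 10^-4 = 1.47e-11.
[OH^-] = sqrt(Kb x [F-]) = sqrt(1.47e-11 x 0.1446) = 1.46e-6 M.
pOH = 5.84, so pH = 14.00 - 5.84 = 8.16.

8.16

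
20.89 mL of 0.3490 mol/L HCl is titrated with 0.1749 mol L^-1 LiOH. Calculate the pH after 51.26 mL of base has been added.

n(acid) = 0.3490 x 0.02089 = 0.007291 mol; n(LiOH) added = 0.1749 x 0.05126 = 0.008965 mol.
Base is in excess by 0.008965 - 0.007291 = 0.001675 mol in a total volume of 0.07215 L.
[OH^-] = 0.001675/0.07215 = 0.02321 M, so pOH = 1.63 and pH = 14.00 - 1.63 = 12.37.

12.37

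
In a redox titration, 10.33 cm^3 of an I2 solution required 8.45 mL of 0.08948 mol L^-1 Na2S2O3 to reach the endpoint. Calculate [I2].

n(Na2S2O3) = 0.08948 x 0.008450 = 0.0007561 mol.
From the balanced equation, 2 mol Na2S2O3 reacts with 1 mol I2, so n(I2) = 0.0007561 x 1/2 = 0.0003781 mol.
[I2] = 0.0003781 / 0.01033 L = 0.0366 M.

0.0366 M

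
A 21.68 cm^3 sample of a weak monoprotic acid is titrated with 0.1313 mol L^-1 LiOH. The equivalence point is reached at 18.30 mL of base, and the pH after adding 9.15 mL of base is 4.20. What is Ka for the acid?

9.15 mL is half of the equivalence volume, so this is the half-equivalence point where [HA] = [A^-].
At half-equivalence pH = pKa, so pKa = 4.20.
Ka = 10^(-4.20) = 6.3 x 10^-5.

6.3 x 10^-5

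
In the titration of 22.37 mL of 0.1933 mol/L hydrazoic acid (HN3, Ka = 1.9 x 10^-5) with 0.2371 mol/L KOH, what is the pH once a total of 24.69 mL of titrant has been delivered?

12.51

n(acid) = 0.1933 x 0.02237 = 0.004324 mol; n(KOH) added = 0.2371 x 0.02469 = 0.005854 mol.
Base is in excess by 0.005854 - 0.004324 = 0.001530 mol in a total volume of 0.04706 L.
[OH^-] = 0.001530/0.04706 = 0.03251 M, so pOH = 1.49 and pH = 14.00 - 1.49 = 12.51.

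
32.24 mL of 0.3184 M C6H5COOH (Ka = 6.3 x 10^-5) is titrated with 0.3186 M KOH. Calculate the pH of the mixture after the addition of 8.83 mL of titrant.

3.78

Initial n(C6H5COOH) = 0.3184 x 0.03224 = 0.01027 mol.
n(KOH) added = 0.3186 x 0.008830 = 0.002813 mol, converting that many moles of C6H5COOH to C6H5COO-.
Remaining n(C6H5COOH) = 0.007452 mol; n(C6H5COO-) = 0.002813 mol.
By Henderson-Hasselbalch, pH = pKa + log([A^-]/[HA]) = 4.20 + log(0.002813/0.007452) = 4.20 + (-0.42) = 3.78.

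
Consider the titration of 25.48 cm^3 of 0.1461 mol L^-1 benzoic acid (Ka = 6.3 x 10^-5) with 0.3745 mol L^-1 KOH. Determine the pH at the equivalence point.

n(C6H5COOH) = 0.1461 x 0.02548 = 0.003723 mol; V(KOH) at equivalence = 0.003723/0.3745 = 0.009940 L.
At equivalence all the acid is converted to C6H5COO-; total volume = 0.02548 + 0.009940 = 0.03542 L, so [C6H5COO-] = 0.003723/0.03542 = 0.1051 M.
Kb = Kw/Ka = 1.0e-14 / 6.3 x 10^-5 = 1.59e-10.
[OH^-] = sqrt(Kb x [C6H5COO-]) = sqrt(1.59e-10 x 0.1051) = 4.08e-6 M.
pOH = 5.39, so pH = 14.00 - 5.39 = 8.61.

8.61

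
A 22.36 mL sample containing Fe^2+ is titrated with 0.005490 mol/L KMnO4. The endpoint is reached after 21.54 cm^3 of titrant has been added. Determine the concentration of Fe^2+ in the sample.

n(KMnO4) = 0.005490 x 0.02154 = 0.0001183 mol.
From the balanced equation, 1 mol KMnO4 reacts with 5 mol Fe^2+, so n(Fe^2+) = 0.0001183 x 5/1 = 0.0005913 mol.
[Fe^2+] = 0.0005913 / 0.02236 L = 0.0264 M.

0.0264 M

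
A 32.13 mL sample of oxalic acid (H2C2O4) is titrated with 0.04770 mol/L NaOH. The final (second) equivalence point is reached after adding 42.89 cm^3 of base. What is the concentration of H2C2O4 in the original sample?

0.0318 M

n(NaOH) = 0.04770 x 0.04289 = 0.002046 mol.
At the final (second) equivalence point, 2 mol OH^- react per mol H2C2O4, so n(H2C2O4) = 0.002046 / 2 = 0.001023 mol.
[H2C2O4] = 0.001023 / 0.03213 L = 0.0318 M.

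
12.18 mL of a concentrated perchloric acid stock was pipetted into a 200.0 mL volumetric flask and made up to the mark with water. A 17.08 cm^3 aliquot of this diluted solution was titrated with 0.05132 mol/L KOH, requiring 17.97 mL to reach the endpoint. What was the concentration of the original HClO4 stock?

n(KOH) = 0.05132 x 0.01797 = 0.0009222 mol.
n(HClO4) in the aliquot = 0.0009222 mol.
[diluted HClO4] = 0.0009222 / 0.01708 = 0.05399 M.
Dilution factor = 200.0/12.18 = 16.42, so [stock] = 0.05399 x 16.42 = 0.887 M.

0.887 M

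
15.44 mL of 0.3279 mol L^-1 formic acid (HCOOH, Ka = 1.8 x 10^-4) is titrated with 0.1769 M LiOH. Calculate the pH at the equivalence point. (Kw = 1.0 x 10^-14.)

8.40

n(HCOOH) = 0.3279 x 0.01544 = 0.005063 mol; V(LiOH) at equivalence = 0.005063/0.1769 = 0.02862 L.
At equivalence all the acid is converted to HCOO-; total volume = 0.01544 + 0.02862 = 0.04406 L, so [HCOO-] = 0.005063/0.04406 = 0.1149 M.
Kb = Kw/Ka = 1.0e-14 / 1.8 x 10^-4 = 5.56e-11.
[OH^-] = sqrt(Kb x [HCOO-]) = sqrt(5.56e-11 x 0.1149) = 2.53e-6 M.
pOH = 5.60, so pH = 14.00 - 5.60 = 8.40.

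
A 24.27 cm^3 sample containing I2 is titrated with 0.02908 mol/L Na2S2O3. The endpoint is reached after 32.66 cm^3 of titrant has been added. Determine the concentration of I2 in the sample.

n(Na2S2O3) = 0.02908 x 0.03266 = 0.0009498 mol.
From the balanced equation, 2 mol Na2S2O3 reacts with 1 mol I2, so n(I2) = 0.0009498 x 1/2 = 0.0004749 mol.
[I2] = 0.0004749 / 0.02427 L = 0.0196 M.

0.0196 M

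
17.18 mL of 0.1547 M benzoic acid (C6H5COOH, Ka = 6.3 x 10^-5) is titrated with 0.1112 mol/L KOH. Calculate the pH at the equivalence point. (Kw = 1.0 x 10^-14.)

n(C6H5COOH) = 0.1547 x 0.01718 = 0.002658 mol; V(KOH) at equivalence = 0.002658/0.1112 = 0.02390 L.
At equivalence all the acid is converted to C6H5COO-; total volume = 0.01718 + 0.02390 = 0.04108 L, so [C6H5COO-] = 0.002658/0.04108 = 0.06470 M.
Kb = Kw/Ka = 1.0e-14 / 6.3 x 10^-5 = 1.59e-10.
[OH^-] = sqrt(Kb x [C6H5COO-]) = sqrt(1.59e-10 x 0.06470) = 3.20e-6 M.
pOH = 5.49, so pH = 14.00 - 5.49 = 8.51.

8.51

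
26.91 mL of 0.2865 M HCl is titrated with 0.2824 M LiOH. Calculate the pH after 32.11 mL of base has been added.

n(acid) = 0.2865 x 0.02691 = 0.007710 mol; n(LiOH) added = 0.2824 x 0.03211 = 0.009068 mol.
Base is in excess by 0.009068 - 0.007710 = 0.001358 mol in a total volume of 0.05902 L.
[OH^-] = 0.001358/0.05902 = 0.02301 M, so pOH = 1.64 and pH = 14.00 - 1.64 = 12.36.

12.36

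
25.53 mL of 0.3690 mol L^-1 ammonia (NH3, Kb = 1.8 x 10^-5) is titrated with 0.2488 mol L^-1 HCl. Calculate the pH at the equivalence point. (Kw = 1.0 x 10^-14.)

5.04

n(NH3) = 0.3690 x 0.02553 = 0.009421 mol; V(HCl) at equivalence = 0.009421/0.2488 = 0.03786 L.
At equivalence the base is fully converted to NH4+; total volume = 0.06339 L, so [NH4+] = 0.009421/0.06339 = 0.1486 M.
Ka(NH4+) = Kw/Kb = 1.0e-14 / 1.8 x 10^-5 = 5.56e-10.
[H^+] = sqrt(Ka x [NH4+]) = sqrt(5.56e-10 x 0.1486) = 9.09e-6 M.
pH = -log(9.09e-6) = 5.04.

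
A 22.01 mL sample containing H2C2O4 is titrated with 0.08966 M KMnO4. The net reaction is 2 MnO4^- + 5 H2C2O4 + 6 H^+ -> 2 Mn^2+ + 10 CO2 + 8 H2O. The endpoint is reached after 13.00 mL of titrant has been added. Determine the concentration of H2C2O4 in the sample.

0.132 M

n(KMnO4) = 0.08966 x 0.01300 = 0.001166 mol.
From the balanced equation, 2 mol KMnO4 reacts with 5 mol H2C2O4, so n(H2C2O4) = 0.001166 x 5/2 = 0.002914 mol.
[H2C2O4] = 0.002914 / 0.02201 L = 0.132 M.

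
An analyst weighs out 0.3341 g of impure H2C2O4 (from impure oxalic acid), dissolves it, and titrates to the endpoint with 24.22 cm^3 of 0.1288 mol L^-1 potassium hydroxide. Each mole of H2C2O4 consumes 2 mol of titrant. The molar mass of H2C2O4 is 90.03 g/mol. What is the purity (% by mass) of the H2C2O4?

n(KOH) = 0.1288 x 0.02422 = 0.003120 mol.
n(H2C2O4) = 0.003120 / 2 = 0.001560 mol.
mass of H2C2O4 = 0.001560 x 90.03 = 0.1404 g.
% purity = 0.1404 / 0.3341 x 100 = 42.0%.

42.0%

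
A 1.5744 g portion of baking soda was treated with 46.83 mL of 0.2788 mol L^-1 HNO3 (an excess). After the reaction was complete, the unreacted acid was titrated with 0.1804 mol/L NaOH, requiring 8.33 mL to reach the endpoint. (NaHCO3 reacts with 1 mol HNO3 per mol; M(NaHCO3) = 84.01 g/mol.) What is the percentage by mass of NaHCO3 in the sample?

61.6%

Total n(HNO3) added = 0.2788 x 0.04683 = 0.01306 mol.
n(NaOH) used = 0.1804 x 0.008330 = 0.001503 mol, which equals the excess n(HNO3).
So n(HNO3) consumed by the sample = 0.01306 - 0.001503 = 0.01155 mol.
n(NaHCO3) = 0.01155 / 1 = 0.01155 mol.
mass NaHCO3 = 0.01155 x 84.01 = 0.9706 g, so %NaHCO3 = 0.9706/1.5744 x 100 = 61.6%.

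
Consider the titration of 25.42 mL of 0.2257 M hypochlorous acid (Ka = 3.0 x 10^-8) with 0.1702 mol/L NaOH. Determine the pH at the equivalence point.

10.25

n(HClO) = 0.2257 x 0.02542 = 0.005737 mol; V(NaOH) at equivalence = 0.005737/0.1702 = 0.03371 L.
At equivalence all the acid is converted to ClO-; total volume = 0.02542 + 0.03371 = 0.05913 L, so [ClO-] = 0.005737/0.05913 = 0.09703 M.
Kb = Kw/Ka = 1.0e-14 / 3.0 x 10^-8 = 3.33e-7.
[OH^-] = sqrt(Kb x [ClO-]) = sqrt(3.33e-7 x 0.09703) = 0.000180 M.
pOH = 3.75, so pH = 14.00 - 3.75 = 10.25.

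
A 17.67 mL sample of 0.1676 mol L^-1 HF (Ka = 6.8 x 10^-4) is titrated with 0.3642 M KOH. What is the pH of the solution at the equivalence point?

n(HF) = 0.1676 x 0.01767 = 0.002961 mol; V(KOH) at equivalence = 0.002961/0.3642 = 0.008131 L.
At equivalence all the acid is converted to F-; total volume = 0.01767 + 0.008131 = 0.02580 L, so [F-] = 0.002961/0.02580 = 0.1148 M.
Kb = Kw/Ka = 1.0e-14 / 6.8 x 10^-4 = 1.47e-11.
[OH^-] = sqrt(Kb x [F-]) = sqrt(1.47e-11 x 0.1148) = 1.30e-6 M.
pOH = 5.89, so pH = 14.00 - 5.89 = 8.11.

8.11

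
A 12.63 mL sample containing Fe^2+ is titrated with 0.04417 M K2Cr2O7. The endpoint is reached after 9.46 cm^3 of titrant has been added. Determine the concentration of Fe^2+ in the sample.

0.199 M

n(K2Cr2O7) = 0.04417 x 0.009460 = 0.0004178 mol.
From the balanced equation, 1 mol K2Cr2O7 reacts with 6 mol Fe^2+, so n(Fe^2+) = 0.0004178 x 6/1 = 0.002507 mol.
[Fe^2+] = 0.002507 / 0.01263 L = 0.199 M.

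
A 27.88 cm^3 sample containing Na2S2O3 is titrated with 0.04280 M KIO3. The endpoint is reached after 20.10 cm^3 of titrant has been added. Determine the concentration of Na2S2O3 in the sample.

n(KIO3) = 0.04280 x 0.02010 = 0.0008603 mol.
From the balanced equation, 1 mol KIO3 reacts with 6 mol Na2S2O3, so n(Na2S2O3) = 0.0008603 x 6/1 = 0.005162 mol.
[Na2S2O3] = 0.005162 / 0.02788 L = 0.185 M.

0.185 M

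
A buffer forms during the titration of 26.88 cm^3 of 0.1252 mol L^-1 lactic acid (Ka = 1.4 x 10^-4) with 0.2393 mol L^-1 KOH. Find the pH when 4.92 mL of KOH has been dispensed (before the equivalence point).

Initial n(HC3H5O3) = 0.1252 x 0.02688 = 0.003365 mol.
n(KOH) added = 0.2393 x 0.004920 = 0.001177 mol, converting that many moles of HC3H5O3 to C3H5O3-.
Remaining n(HC3H5O3) = 0.002188 mol; n(C3H5O3-) = 0.001177 mol.
By Henderson-Hasselbalch, pH = pKa + log([A^-]/[HA]) = 3.85 + log(0.001177/0.002188) = 3.85 + (-0.27) = 3.58.

3.58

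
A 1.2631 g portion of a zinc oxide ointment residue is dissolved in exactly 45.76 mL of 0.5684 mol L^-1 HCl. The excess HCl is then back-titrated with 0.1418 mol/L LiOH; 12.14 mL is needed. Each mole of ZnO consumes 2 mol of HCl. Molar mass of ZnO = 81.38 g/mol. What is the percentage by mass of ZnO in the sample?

78.2%

Total n(HCl) added = 0.5684 x 0.04576 = 0.02601 mol.
n(LiOH) used = 0.1418 x 0.01214 = 0.001721 mol, which equals the excess n(HCl).
So n(HCl) consumed by the sample = 0.02601 - 0.001721 = 0.02429 mol.
n(ZnO) = 0.02429 / 2 = 0.01214 mol.
mass ZnO = 0.01214 x 81.38 = 0.9883 g, so %ZnO = 0.9883/1.2631 x 100 = 78.2%.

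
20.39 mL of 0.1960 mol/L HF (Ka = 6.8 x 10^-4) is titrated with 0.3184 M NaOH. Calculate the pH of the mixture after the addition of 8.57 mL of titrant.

3.50

Initial n(HF) = 0.1960 x 0.02039 = 0.003996 mol.
n(NaOH) added = 0.3184 x 0.008570 = 0.002729 mol, converting that many moles of HF to F-.
Remaining n(HF) = 0.001268 mol; n(F-) = 0.002729 mol.
By Henderson-Hasselbalch, pH = pKa + log([A^-]/[HA]) = 3.17 + log(0.002729/0.001268) = 3.17 + (+0.33) = 3.50.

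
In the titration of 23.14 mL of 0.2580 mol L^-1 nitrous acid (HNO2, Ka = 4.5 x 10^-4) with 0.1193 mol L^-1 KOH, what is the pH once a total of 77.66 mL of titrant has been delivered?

n(acid) = 0.2580 x 0.02314 = 0.005970 mol; n(KOH) added = 0.1193 x 0.07766 = 0.009265 mol.
Base is in excess by 0.009265 - 0.005970 = 0.003295 mol in a total volume of 0.1008 L.
[OH^-] = 0.003295/0.1008 = 0.03269 M, so pOH = 1.49 and pH = 14.00 - 1.49 = 12.51.

12.51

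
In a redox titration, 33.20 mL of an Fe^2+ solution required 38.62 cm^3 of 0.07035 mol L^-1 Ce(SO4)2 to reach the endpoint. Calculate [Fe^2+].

n(Ce(SO4)2) = 0.07035 x 0.03862 = 0.002717 mol.
From the balanced equation, 1 mol Ce(SO4)2 reacts with 1 mol Fe^2+, so n(Fe^2+) = 0.002717 x 1/1 = 0.002717 mol.
[Fe^2+] = 0.002717 / 0.03320 L = 0.0818 M.

0.0818 M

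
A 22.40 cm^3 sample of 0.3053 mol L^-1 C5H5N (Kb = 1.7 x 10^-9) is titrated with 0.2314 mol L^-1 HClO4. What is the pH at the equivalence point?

3.06

n(C5H5N) = 0.3053 x 0.02240 = 0.006839 mol; V(HClO4) at equivalence = 0.006839/0.2314 = 0.02955 L.
At equivalence the base is fully converted to C5H5NH+; total volume = 0.05195 L, so [C5H5NH+] = 0.006839/0.05195 = 0.1316 M.
Ka(C5H5NH+) = Kw/Kb = 1.0e-14 / 1.7 x 10^-9 = 5.88e-6.
[H^+] = sqrt(Ka x [C5H5NH+]) = sqrt(5.88e-6 x 0.1316) = 0.000880 M.
pH = -log(0.000880) = 3.06.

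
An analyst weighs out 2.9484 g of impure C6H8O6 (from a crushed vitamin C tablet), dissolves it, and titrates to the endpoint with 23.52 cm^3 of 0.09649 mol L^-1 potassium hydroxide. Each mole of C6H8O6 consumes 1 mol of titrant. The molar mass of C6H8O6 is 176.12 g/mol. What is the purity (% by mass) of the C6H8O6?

n(KOH) = 0.09649 x 0.02352 = 0.002269 mol.
n(C6H8O6) = 0.002269 / 1 = 0.002269 mol.
mass of C6H8O6 = 0.002269 x 176.12 = 0.3997 g.
% purity = 0.3997 / 2.9484 x 100 = 13.6%.

13.6%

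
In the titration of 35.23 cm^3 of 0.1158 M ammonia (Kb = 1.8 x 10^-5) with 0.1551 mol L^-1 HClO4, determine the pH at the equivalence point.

5.22

n(NH3) = 0.1158 x 0.03523 = 0.004080 mol; V(HClO4) at equivalence = 0.004080/0.1551 = 0.02630 L.
At equivalence the base is fully converted to NH4+; total volume = 0.06153 L, so [NH4+] = 0.004080/0.06153 = 0.06630 M.
Ka(NH4+) = Kw/Kb = 1.0e-14 / 1.8 x 10^-5 = 5.56e-10.
[H^+] = sqrt(Ka x [NH4+]) = sqrt(5.56e-10 x 0.06630) = 6.07e-6 M.
pH = -log(6.07e-6) = 5.22.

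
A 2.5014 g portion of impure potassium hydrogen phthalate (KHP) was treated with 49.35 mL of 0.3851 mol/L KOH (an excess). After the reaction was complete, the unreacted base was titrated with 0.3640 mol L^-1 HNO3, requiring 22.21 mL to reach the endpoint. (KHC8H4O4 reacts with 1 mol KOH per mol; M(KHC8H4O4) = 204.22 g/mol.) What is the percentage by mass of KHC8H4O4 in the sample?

Total n(KOH) added = 0.3851 x 0.04935 = 0.01900 mol.
n(HNO3) used = 0.3640 x 0.02221 = 0.008084 mol, which equals the excess n(KOH).
So n(KOH) consumed by the sample = 0.01900 - 0.008084 = 0.01092 mol.
n(KHC8H4O4) = 0.01092 / 1 = 0.01092 mol.
mass KHC8H4O4 = 0.01092 x 204.22 = 2.230 g, so %KHC8H4O4 = 2.230/2.5014 x 100 = 89.2%.

89.2%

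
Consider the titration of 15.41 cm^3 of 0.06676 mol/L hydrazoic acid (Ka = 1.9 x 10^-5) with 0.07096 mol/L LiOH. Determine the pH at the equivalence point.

8.63

n(HN3) = 0.06676 x 0.01541 = 0.001029 mol; V(LiOH) at equivalence = 0.001029/0.07096 = 0.01450 L.
At equivalence all the acid is converted to N3-; total volume = 0.01541 + 0.01450 = 0.02991 L, so [N3-] = 0.001029/0.02991 = 0.03440 M.
Kb = Kw/Ka = 1.0e-14 / 1.9 x 10^-5 = 5.26e-10.
[OH^-] = sqrt(Kb x [N3-]) = sqrt(5.26e-10 x 0.03440) = 4.25e-6 M.
pOH = 5.37, so pH = 14.00 - 5.37 = 8.63.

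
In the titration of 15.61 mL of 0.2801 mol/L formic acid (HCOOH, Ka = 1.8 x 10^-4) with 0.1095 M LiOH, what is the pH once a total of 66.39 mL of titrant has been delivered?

12.55

n(acid) = 0.2801 x 0.01561 = 0.004372 mol; n(LiOH) added = 0.1095 x 0.06639 = 0.007270 mol.
Base is in excess by 0.007270 - 0.004372 = 0.002897 mol in a total volume of 0.08200 L.
[OH^-] = 0.002897/0.08200 = 0.03533 M, so pOH = 1.45 and pH = 14.00 - 1.45 = 12.55.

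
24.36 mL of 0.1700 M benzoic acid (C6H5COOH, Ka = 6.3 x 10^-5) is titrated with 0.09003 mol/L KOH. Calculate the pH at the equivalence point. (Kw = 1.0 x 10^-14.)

n(C6H5COOH) = 0.1700 x 0.02436 = 0.004141 mol; V(KOH) at equivalence = 0.004141/0.09003 = 0.04600 L.
At equivalence all the acid is converted to C6H5COO-; total volume = 0.02436 + 0.04600 = 0.07036 L, so [C6H5COO-] = 0.004141/0.07036 = 0.05886 M.
Kb = Kw/Ka = 1.0e-14 / 6.3 x 10^-5 = 1.59e-10.
[OH^-] = sqrt(Kb x [C6H5COO-]) = sqrt(1.59e-10 x 0.05886) = 3.06e-6 M.
pOH = 5.51, so pH = 14.00 - 5.51 = 8.49.

8.49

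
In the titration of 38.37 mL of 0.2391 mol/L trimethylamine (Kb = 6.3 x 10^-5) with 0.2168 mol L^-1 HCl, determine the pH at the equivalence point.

n((CH3)3N) = 0.2391 x 0.03837 = 0.009174 mol; V(HCl) at equivalence = 0.009174/0.2168 = 0.04232 L.
At equivalence the base is fully converted to (CH3)3NH+; total volume = 0.08069 L, so [(CH3)3NH+] = 0.009174/0.08069 = 0.1137 M.
Ka((CH3)3NH+) = Kw/Kb = 1.0e-14 / 6.3 x 10^-5 = 1.59e-10.
[H^+] = sqrt(Ka x [(CH3)3NH+]) = sqrt(1.59e-10 x 0.1137) = 4.25e-6 M.
pH = -log(4.25e-6) = 5.37.

5.37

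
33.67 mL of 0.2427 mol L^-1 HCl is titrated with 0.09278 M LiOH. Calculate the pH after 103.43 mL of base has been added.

12.02

n(acid) = 0.2427 x 0.03367 = 0.008172 mol; n(LiOH) added = 0.09278 x 0.1034 = 0.009596 mol.
Base is in excess by 0.009596 - 0.008172 = 0.001425 mol in a total volume of 0.1371 L.
[OH^-] = 0.001425/0.1371 = 0.01039 M, so pOH = 1.98 and pH = 14.00 - 1.98 = 12.02.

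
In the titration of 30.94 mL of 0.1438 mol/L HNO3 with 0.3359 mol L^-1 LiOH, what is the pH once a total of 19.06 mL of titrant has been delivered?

n(acid) = 0.1438 x 0.03094 = 0.004449 mol; n(LiOH) added = 0.3359 x 0.01906 = 0.006402 mol.
Base is in excess by 0.006402 - 0.004449 = 0.001953 mol in a total volume of 0.05000 L.
[OH^-] = 0.001953/0.05000 = 0.03906 M, so pOH = 1.41 and pH = 14.00 - 1.41 = 12.59.

12.59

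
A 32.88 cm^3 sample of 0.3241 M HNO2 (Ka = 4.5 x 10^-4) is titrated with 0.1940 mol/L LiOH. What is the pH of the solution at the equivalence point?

8.22

n(HNO2) = 0.3241 x 0.03288 = 0.01066 mol; V(LiOH) at equivalence = 0.01066/0.1940 = 0.05493 L.
At equivalence all the acid is converted to NO2-; total volume = 0.03288 + 0.05493 = 0.08781 L, so [NO2-] = 0.01066/0.08781 = 0.1214 M.
Kb = Kw/Ka = 1.0e-14 / 4.5 x 10^-4 = 2.22e-11.
[OH^-] = sqrt(Kb x [NO2-]) = sqrt(2.22e-11 x 0.1214) = 1.64e-6 M.
pOH = 5.78, so pH = 14.00 - 5.78 = 8.22.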